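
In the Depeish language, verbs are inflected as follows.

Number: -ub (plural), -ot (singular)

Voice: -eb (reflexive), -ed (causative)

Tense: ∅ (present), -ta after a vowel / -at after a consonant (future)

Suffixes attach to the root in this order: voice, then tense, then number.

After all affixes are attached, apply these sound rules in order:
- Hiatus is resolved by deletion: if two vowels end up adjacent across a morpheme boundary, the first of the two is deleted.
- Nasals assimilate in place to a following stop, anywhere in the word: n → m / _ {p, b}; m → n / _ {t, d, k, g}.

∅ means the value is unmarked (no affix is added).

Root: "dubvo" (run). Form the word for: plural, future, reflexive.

Attach voice reflexive -eb → dubvoeb.
Attach tense future -at (after consonant 'b') → dubvoebat.
Attach number plural -ub → dubvoebatub.
Apply vowel deletion: dubvoebatub → dubvebatub.
Nasal assimilation: no change.

dubvebatub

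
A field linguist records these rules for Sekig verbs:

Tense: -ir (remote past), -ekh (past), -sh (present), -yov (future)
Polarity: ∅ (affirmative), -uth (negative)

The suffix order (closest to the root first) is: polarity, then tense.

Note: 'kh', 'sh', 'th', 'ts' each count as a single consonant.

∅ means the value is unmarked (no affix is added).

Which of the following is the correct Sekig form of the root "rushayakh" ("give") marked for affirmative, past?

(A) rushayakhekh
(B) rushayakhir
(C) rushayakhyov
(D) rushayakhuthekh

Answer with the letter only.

A

polarity = affirmative: zero marking, form stays rushayakh.
Attach tense past -ekh → rushayakhekh.
So the correct form is rushayakhekh, option (A).
(D) rushayakhuthekh is wrong: it uses negative instead of affirmative for polarity.
(B) rushayakhir is wrong: it uses remote past instead of past for tense.
(C) rushayakhyov is wrong: it uses future instead of past for tense.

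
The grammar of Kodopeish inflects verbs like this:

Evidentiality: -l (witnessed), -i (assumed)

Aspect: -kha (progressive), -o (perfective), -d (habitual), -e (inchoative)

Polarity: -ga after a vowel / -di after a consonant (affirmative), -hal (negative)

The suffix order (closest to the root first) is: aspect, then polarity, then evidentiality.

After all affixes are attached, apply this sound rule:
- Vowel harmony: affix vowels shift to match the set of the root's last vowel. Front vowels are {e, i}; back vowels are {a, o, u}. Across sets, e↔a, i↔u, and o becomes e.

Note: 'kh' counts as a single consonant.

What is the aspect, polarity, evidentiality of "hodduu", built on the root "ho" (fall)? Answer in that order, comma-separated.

habitual, affirmative, assumed

Segment: ho-d-di-i.
aspect: -d → habitual.
polarity: -ga/di → affirmative.
evidentiality: -i → assumed.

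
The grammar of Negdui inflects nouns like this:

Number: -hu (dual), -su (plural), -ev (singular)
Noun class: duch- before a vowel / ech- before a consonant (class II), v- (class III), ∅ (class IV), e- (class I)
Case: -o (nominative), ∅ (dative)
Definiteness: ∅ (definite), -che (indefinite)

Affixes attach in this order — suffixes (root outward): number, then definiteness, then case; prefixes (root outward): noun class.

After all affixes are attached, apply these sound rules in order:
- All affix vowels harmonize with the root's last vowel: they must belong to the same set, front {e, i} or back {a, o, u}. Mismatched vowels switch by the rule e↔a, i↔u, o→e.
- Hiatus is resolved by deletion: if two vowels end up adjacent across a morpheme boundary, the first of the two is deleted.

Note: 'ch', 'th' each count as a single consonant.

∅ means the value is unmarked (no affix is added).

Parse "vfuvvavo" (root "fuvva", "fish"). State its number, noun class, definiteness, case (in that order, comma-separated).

singular, class III, definite, nominative

Segment: v-fuvva-ev-o.
number: -ev → singular.
noun class: v- → class III.
definiteness: ∅ → definite.
case: -o → nominative.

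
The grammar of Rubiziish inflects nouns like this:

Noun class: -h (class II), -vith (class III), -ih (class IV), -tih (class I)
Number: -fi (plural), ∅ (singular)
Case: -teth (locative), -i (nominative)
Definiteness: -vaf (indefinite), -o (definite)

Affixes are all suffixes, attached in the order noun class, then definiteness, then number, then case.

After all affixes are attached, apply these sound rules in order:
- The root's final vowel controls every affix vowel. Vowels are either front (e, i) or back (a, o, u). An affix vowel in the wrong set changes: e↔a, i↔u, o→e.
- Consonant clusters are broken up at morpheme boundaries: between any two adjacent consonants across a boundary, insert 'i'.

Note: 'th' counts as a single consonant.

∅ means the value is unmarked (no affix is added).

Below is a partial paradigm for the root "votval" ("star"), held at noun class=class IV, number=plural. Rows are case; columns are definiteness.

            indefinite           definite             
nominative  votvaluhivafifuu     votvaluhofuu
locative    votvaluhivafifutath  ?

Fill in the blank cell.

Attach noun class class IV -ih → votvalih.
Attach definiteness definite -o → votvaliho.
Attach number plural -fi → votvalihofi.
Attach case locative -teth → votvalihofiteth.
Apply vowel harmony: votvalihofiteth → votvaluhofutath.
Epenthesis: no change.

votvaluhofutath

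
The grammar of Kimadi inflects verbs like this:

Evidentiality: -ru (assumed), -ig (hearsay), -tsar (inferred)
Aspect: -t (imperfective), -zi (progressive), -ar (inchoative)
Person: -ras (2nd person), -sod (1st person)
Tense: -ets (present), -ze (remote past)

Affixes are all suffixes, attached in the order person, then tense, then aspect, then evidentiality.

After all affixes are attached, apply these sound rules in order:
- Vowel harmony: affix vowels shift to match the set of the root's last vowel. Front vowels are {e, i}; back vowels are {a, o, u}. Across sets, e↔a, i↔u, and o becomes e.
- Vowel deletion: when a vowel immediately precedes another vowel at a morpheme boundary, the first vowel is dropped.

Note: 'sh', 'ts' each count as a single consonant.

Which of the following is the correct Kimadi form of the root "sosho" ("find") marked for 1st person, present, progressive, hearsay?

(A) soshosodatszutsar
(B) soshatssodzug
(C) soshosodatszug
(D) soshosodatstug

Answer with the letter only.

Attach person 1st person -sod → soshosod.
Attach tense present -ets → soshosodets.
Attach aspect progressive -zi → soshosodetszi.
Attach evidentiality hearsay -ig → soshosodetsziig.
Apply vowel harmony: soshosodetsziig → soshosodatszuug.
Apply vowel deletion: soshosodatszuug → soshosodatszug.
So the correct form is soshosodatszug, option (C).
(B) soshatssodzug is wrong: it has the affixes in the wrong order.
(D) soshosodatstug is wrong: it uses imperfective instead of progressive for aspect.
(A) soshosodatszutsar is wrong: it uses inferred instead of hearsay for evidentiality.

C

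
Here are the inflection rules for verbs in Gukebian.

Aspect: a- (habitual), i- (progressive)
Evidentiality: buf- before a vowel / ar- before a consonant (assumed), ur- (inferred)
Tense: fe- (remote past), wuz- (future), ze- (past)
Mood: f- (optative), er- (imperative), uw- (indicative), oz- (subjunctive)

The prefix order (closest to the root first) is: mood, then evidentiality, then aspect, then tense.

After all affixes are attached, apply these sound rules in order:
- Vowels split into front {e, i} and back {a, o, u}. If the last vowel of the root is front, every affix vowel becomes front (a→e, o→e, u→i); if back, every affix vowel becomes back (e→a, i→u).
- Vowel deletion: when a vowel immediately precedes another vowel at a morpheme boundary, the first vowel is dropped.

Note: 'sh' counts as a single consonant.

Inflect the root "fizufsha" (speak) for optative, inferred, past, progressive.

Attach mood optative f- → ffizufsha.
Attach evidentiality inferred ur- → urffizufsha.
Attach aspect progressive i- → iurffizufsha.
Attach tense past ze- → zeiurffizufsha.
Apply vowel harmony: zeiurffizufsha → zauurffizufsha.
Apply vowel deletion: zauurffizufsha → zurffizufsha.

zurffizufsha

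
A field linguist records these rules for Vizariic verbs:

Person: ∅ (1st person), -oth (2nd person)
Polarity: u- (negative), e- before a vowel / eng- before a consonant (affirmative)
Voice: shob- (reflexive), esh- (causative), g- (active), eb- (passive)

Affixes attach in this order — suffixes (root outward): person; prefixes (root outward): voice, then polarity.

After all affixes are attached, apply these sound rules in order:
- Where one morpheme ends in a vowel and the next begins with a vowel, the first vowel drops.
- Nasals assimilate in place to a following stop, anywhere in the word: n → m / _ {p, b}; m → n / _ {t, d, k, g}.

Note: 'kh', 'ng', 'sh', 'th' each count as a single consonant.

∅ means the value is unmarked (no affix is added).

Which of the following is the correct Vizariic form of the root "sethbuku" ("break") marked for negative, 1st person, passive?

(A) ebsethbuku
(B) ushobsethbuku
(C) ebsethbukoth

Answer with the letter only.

A

Attach voice passive eb- → ebsethbuku.
Attach polarity negative u- → uebsethbuku.
person = 1st person: zero marking, form stays uebsethbuku.
Apply vowel deletion: uebsethbuku → ebsethbuku.
Nasal assimilation: no change.
So the correct form is ebsethbuku, option (A).
(C) ebsethbukoth is wrong: it uses 2nd person instead of 1st person for person.
(B) ushobsethbuku is wrong: it uses reflexive instead of passive for voice.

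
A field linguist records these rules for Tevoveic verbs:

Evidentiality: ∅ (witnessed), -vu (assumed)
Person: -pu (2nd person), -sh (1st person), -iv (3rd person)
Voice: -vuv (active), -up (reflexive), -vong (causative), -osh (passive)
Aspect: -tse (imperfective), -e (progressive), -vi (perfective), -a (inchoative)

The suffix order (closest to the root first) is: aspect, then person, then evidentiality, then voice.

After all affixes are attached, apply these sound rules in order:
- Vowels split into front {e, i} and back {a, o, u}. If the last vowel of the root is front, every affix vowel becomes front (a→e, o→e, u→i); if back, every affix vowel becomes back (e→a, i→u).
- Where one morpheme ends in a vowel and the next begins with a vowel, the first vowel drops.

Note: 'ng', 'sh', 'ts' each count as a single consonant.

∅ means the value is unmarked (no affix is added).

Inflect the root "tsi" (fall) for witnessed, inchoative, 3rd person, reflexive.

Attach aspect inchoative -a → tsia.
Attach person 3rd person -iv → tsiaiv.
evidentiality = witnessed: zero marking, form stays tsiaiv.
Attach voice reflexive -up → tsiaivup.
Apply vowel harmony: tsiaivup → tsieivip.
Apply vowel deletion: tsieivip → tsivip.

tsivip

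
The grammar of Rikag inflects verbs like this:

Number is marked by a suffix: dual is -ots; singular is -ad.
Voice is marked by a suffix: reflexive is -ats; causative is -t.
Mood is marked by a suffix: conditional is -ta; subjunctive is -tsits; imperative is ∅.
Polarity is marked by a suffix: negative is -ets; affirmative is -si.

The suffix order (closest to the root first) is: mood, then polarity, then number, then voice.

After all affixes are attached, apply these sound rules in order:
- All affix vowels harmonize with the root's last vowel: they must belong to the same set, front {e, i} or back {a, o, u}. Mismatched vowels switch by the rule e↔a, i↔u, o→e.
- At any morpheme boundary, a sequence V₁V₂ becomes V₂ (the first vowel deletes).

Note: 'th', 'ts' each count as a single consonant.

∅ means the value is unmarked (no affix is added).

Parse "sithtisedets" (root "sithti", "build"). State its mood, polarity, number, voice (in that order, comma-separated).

Segment: sithti-si-ad-ats.
mood: ∅ → imperative.
polarity: -si → affirmative.
number: -ad → singular.
voice: -ats → reflexive.

imperative, affirmative, singular, reflexive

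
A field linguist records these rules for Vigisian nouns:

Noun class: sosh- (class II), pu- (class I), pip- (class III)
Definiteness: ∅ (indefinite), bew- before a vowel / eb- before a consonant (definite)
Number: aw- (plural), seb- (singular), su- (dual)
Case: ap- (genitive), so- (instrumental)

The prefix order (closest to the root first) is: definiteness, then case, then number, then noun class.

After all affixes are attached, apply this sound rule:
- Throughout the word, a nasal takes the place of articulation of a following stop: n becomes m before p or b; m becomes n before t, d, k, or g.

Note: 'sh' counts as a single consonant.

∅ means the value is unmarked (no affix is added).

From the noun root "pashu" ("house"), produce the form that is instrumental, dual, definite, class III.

pipsusoebpashu

Attach definiteness definite eb- (before consonant 'p') → ebpashu.
Attach case instrumental so- → soebpashu.
Attach number dual su- → susoebpashu.
Attach noun class class III pip- → pipsusoebpashu.
Nasal assimilation: no change.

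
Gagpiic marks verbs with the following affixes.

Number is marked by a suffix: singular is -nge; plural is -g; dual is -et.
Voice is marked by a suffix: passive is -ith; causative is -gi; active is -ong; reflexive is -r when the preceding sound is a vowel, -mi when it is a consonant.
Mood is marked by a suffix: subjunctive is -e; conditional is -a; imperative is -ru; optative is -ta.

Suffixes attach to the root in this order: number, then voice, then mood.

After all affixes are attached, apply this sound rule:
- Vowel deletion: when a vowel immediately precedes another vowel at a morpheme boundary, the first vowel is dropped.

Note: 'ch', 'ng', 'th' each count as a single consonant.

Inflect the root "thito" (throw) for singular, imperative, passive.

Attach number singular -nge → thitonge.
Attach voice passive -ith → thitongeith.
Attach mood imperative -ru → thitongeithru.
Apply vowel deletion: thitongeithru → thitongithru.

thitongithru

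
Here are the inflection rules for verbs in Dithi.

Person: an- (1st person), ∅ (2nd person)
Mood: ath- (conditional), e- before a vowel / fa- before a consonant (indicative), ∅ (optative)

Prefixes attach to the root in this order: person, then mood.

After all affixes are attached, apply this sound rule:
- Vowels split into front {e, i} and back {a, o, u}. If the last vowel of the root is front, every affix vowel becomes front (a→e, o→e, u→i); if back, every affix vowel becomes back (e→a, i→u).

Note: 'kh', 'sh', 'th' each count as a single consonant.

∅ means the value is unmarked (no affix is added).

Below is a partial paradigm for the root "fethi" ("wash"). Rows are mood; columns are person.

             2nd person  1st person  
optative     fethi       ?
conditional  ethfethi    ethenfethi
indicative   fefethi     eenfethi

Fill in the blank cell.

enfethi

Attach person 1st person an- → anfethi.
mood = optative: zero marking, form stays anfethi.
Apply vowel harmony: anfethi → enfethi.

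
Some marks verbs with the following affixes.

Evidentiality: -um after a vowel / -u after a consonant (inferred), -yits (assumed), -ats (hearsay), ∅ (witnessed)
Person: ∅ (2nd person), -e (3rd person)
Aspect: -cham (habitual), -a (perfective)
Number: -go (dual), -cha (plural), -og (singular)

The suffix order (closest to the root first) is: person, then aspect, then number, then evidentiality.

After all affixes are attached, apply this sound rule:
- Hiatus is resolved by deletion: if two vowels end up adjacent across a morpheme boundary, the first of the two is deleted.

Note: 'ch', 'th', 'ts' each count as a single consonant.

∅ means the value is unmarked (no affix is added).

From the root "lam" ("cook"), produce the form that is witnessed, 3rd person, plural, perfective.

Attach person 3rd person -e → lame.
Attach aspect perfective -a → lamea.
Attach number plural -cha → lameacha.
evidentiality = witnessed: zero marking, form stays lameacha.
Apply vowel deletion: lameacha → lamacha.

lamacha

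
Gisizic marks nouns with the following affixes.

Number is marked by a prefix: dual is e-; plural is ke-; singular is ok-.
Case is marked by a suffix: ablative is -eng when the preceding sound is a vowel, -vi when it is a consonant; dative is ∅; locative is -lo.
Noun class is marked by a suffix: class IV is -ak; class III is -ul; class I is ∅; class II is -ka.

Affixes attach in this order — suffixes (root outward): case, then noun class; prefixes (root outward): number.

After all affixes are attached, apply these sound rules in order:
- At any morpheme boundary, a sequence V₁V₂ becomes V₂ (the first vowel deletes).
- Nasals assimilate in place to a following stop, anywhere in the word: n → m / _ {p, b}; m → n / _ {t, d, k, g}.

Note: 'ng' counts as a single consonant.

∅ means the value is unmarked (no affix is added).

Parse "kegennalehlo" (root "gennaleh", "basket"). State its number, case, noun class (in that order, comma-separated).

Segment: ke-gennaleh-lo.
number: ke- → plural.
case: -lo → locative.
noun class: ∅ → class I.

plural, locative, class I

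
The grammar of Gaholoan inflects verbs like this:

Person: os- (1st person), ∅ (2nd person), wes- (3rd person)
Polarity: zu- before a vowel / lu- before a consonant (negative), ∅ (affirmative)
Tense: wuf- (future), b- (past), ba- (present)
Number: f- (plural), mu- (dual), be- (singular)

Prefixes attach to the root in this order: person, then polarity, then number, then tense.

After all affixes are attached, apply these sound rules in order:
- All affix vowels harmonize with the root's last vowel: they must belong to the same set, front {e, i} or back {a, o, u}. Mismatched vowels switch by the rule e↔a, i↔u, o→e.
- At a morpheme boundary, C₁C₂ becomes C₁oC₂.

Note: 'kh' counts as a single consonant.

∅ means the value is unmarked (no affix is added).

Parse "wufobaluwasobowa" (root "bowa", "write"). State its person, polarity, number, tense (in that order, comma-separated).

3rd person, negative, singular, future

Segment: wuf-be-lu-wes-bowa.
person: wes- → 3rd person.
polarity: zu/lu- → negative.
number: be- → singular.
tense: wuf- → future.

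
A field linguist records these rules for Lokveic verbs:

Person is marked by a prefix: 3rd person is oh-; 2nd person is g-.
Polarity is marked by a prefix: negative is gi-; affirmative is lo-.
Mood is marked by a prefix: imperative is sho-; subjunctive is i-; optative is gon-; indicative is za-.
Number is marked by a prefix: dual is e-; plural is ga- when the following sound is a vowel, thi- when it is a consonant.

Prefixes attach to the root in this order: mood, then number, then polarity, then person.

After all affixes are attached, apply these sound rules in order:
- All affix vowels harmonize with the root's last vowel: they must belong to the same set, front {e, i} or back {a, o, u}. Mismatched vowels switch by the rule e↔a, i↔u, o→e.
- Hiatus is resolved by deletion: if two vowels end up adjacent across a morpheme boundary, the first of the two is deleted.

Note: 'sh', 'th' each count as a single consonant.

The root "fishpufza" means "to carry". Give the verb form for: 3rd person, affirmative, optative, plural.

ohlothugonfishpufza

Attach mood optative gon- → gonfishpufza.
Attach number plural thi- (before consonant 'g') → thigonfishpufza.
Attach polarity affirmative lo- → lothigonfishpufza.
Attach person 3rd person oh- → ohlothigonfishpufza.
Apply vowel harmony: ohlothigonfishpufza → ohlothugonfishpufza.
Vowel deletion: no change.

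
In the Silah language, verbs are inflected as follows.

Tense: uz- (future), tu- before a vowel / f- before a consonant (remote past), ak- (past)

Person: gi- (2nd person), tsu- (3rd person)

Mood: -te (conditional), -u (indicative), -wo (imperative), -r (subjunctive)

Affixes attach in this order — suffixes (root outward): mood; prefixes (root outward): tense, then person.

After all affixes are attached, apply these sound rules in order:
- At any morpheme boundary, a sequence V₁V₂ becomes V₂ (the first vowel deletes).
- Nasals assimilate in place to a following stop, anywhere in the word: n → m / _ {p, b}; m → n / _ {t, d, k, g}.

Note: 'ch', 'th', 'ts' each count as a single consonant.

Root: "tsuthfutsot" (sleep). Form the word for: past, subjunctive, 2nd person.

Attach tense past ak- → aktsuthfutsot.
Attach person 2nd person gi- → giaktsuthfutsot.
Attach mood subjunctive -r → giaktsuthfutsotr.
Apply vowel deletion: giaktsuthfutsotr → gaktsuthfutsotr.
Nasal assimilation: no change.

gaktsuthfutsotr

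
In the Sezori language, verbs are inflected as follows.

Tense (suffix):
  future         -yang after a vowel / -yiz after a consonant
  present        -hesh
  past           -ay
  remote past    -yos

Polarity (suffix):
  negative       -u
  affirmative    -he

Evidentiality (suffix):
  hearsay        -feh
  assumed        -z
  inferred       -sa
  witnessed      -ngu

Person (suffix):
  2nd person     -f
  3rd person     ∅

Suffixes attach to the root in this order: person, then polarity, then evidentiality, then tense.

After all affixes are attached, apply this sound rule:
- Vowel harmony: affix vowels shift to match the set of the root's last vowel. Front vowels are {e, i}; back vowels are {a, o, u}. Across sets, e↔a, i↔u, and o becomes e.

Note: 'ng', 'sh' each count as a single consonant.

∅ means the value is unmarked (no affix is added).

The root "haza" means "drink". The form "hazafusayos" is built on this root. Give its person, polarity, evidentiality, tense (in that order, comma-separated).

2nd person, negative, inferred, remote past

Segment: haza-f-u-sa-yos.
person: -f → 2nd person.
polarity: -u → negative.
evidentiality: -sa → inferred.
tense: -yos → remote past.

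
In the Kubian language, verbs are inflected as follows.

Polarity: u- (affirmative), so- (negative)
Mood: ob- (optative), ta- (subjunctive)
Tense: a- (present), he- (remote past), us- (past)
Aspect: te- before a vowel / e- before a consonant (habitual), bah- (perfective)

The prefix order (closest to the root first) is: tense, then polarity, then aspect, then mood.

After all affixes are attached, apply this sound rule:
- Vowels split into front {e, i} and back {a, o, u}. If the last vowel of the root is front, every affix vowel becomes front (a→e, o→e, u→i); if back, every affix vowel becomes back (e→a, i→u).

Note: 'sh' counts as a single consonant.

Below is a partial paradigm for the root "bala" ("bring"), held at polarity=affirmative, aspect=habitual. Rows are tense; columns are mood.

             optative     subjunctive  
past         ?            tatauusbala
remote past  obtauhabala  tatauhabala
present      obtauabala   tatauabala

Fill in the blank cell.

Attach tense past us- → usbala.
Attach polarity affirmative u- → uusbala.
Attach aspect habitual te- (before vowel 'u') → teuusbala.
Attach mood optative ob- → obteuusbala.
Apply vowel harmony: obteuusbala → obtauusbala.

obtauusbala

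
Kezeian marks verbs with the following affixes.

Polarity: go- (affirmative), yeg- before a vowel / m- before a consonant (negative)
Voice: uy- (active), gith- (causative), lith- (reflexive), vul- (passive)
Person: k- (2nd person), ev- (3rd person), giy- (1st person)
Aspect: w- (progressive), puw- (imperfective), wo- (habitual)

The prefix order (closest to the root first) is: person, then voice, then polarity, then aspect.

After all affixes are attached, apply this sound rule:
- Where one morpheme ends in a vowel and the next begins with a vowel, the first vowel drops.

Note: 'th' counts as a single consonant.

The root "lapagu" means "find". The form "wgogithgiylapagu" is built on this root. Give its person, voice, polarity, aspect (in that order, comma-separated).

Segment: w-go-gith-giy-lapagu.
person: giy- → 1st person.
voice: gith- → causative.
polarity: go- → affirmative.
aspect: w- → progressive.

1st person, causative, affirmative, progressive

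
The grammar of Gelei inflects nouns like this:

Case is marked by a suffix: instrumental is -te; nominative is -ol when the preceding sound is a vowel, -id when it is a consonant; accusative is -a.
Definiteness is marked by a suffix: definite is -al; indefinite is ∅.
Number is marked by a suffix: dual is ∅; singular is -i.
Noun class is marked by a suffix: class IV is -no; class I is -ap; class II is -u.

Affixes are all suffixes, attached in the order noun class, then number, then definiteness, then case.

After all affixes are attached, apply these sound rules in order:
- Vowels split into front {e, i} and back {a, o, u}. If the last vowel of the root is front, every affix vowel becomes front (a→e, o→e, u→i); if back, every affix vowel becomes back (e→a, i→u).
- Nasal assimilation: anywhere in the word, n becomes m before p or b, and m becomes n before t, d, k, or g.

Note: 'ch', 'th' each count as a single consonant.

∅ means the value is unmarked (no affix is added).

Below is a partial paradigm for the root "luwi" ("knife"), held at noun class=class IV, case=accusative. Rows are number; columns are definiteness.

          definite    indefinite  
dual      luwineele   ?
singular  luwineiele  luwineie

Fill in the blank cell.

Attach noun class class IV -no → luwino.
number = dual: zero marking, form stays luwino.
definiteness = indefinite: zero marking, form stays luwino.
Attach case accusative -a → luwinoa.
Apply vowel harmony: luwinoa → luwinee.
Nasal assimilation: no change.

luwinee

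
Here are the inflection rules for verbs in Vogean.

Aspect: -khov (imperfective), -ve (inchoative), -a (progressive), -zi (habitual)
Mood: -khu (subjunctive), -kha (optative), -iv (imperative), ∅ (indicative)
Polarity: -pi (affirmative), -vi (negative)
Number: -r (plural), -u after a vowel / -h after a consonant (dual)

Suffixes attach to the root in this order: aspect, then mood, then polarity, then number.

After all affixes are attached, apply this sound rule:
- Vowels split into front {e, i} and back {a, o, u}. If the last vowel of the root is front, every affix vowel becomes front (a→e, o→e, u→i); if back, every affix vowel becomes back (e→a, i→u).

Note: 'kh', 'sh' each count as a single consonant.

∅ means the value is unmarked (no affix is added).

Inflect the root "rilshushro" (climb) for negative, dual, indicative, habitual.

Attach aspect habitual -zi → rilshushrozi.
mood = indicative: zero marking, form stays rilshushrozi.
Attach polarity negative -vi → rilshushrozivi.
Attach number dual -u (after vowel 'i') → rilshushroziviu.
Apply vowel harmony: rilshushroziviu → rilshushrozuvuu.

rilshushrozuvuu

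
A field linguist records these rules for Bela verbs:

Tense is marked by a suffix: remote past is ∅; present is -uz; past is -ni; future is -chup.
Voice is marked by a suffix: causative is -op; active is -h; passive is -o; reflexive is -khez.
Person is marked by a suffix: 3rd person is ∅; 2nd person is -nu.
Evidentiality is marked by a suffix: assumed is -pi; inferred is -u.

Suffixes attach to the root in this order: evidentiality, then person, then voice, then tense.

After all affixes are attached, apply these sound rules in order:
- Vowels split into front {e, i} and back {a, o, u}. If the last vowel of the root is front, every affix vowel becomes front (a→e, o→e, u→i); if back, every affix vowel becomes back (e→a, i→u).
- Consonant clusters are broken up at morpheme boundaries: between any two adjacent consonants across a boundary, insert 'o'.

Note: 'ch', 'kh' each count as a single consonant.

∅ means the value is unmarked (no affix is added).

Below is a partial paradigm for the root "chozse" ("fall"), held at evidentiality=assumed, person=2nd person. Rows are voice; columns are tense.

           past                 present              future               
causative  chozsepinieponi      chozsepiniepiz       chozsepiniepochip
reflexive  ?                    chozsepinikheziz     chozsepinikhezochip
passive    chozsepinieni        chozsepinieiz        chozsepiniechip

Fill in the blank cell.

Attach evidentiality assumed -pi → chozsepi.
Attach person 2nd person -nu → chozsepinu.
Attach voice reflexive -khez → chozsepinukhez.
Attach tense past -ni → chozsepinukhezni.
Apply vowel harmony: chozsepinukhezni → chozsepinikhezni.
Apply epenthesis: chozsepinikhezni → chozsepinikhezoni.

chozsepinikhezoni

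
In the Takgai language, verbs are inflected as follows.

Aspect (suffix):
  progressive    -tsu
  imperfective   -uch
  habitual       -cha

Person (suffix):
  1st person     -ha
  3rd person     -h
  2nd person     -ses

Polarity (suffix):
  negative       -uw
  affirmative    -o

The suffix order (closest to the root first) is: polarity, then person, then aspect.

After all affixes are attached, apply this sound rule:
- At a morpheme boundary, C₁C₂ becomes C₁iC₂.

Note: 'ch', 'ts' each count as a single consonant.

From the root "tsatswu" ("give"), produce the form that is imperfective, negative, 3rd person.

Attach polarity negative -uw → tsatswuuw.
Attach person 3rd person -h → tsatswuuwh.
Attach aspect imperfective -uch → tsatswuuwhuch.
Apply epenthesis: tsatswuuwhuch → tsatswuuwihuch.

tsatswuuwihuch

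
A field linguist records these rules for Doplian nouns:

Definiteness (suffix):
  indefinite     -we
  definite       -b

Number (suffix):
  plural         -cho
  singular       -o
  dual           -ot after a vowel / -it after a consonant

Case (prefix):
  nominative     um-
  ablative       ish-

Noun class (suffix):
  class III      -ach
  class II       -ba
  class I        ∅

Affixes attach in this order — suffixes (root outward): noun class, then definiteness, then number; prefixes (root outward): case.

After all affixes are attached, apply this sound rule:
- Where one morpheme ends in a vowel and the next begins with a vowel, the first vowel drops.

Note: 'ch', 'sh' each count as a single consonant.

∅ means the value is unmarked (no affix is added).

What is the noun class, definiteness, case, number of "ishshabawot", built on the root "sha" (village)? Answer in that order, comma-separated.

Segment: ish-sha-ba-we-ot.
noun class: -ba → class II.
definiteness: -we → indefinite.
case: ish- → ablative.
number: -ot/it → dual.

class II, indefinite, ablative, dual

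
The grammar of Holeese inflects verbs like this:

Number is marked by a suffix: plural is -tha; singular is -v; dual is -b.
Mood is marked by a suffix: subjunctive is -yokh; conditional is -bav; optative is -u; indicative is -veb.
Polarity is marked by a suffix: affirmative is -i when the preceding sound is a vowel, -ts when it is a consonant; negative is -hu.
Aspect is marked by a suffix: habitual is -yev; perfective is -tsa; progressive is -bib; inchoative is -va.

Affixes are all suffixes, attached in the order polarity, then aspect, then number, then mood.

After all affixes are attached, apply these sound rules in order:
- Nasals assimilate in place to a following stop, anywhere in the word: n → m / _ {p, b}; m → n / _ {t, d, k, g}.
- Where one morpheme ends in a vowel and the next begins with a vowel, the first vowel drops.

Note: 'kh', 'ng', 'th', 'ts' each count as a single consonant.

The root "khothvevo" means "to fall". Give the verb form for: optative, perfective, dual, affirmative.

Attach polarity affirmative -i (after vowel 'o') → khothvevoi.
Attach aspect perfective -tsa → khothvevoitsa.
Attach number dual -b → khothvevoitsab.
Attach mood optative -u → khothvevoitsabu.
Nasal assimilation: no change.
Apply vowel deletion: khothvevoitsabu → khothvevitsabu.

khothvevitsabu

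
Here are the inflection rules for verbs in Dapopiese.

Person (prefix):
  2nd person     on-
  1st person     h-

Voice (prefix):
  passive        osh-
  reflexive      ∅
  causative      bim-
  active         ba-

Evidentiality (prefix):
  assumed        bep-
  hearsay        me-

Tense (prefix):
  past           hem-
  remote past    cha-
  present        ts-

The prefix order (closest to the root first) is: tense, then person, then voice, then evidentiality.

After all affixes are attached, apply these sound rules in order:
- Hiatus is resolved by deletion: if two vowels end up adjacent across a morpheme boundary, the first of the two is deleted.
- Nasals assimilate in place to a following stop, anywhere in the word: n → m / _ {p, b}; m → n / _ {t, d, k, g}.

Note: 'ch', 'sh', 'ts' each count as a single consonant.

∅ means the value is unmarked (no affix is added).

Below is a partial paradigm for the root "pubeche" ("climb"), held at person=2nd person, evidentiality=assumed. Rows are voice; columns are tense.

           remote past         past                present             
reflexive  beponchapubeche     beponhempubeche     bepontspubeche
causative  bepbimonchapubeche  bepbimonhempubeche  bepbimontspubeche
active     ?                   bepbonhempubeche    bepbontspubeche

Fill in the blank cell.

bepbonchapubeche

Attach tense remote past cha- → chapubeche.
Attach person 2nd person on- → onchapubeche.
Attach voice active ba- → baonchapubeche.
Attach evidentiality assumed bep- → bepbaonchapubeche.
Apply vowel deletion: bepbaonchapubeche → bepbonchapubeche.
Nasal assimilation: no change.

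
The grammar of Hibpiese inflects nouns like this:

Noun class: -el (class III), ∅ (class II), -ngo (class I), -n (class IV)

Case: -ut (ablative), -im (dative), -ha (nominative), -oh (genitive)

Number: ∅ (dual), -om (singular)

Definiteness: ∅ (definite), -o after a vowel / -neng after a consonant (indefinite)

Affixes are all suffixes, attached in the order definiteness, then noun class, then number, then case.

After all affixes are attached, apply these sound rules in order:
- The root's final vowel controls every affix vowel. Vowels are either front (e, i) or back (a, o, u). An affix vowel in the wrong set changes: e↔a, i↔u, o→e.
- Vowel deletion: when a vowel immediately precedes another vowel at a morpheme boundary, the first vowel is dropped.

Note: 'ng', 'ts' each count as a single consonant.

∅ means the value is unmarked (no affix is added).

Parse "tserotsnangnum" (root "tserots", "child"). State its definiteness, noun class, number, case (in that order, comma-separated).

indefinite, class IV, dual, dative

Segment: tserots-neng-n-im.
definiteness: -o/neng → indefinite.
noun class: -n → class IV.
number: ∅ → dual.
case: -im → dative.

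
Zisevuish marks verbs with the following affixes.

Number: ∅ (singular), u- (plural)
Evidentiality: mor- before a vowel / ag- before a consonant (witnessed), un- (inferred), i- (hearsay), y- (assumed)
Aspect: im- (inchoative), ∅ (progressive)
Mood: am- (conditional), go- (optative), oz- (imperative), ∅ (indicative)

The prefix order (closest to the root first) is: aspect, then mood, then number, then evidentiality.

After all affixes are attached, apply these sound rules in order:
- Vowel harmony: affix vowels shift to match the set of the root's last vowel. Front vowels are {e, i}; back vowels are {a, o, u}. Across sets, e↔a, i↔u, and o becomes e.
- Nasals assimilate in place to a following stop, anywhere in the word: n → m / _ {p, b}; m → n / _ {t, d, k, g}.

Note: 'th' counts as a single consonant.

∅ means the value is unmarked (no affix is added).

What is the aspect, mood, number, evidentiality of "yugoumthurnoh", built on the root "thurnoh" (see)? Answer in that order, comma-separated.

Segment: y-u-go-im-thurnoh.
aspect: im- → inchoative.
mood: go- → optative.
number: u- → plural.
evidentiality: y- → assumed.

inchoative, optative, plural, assumed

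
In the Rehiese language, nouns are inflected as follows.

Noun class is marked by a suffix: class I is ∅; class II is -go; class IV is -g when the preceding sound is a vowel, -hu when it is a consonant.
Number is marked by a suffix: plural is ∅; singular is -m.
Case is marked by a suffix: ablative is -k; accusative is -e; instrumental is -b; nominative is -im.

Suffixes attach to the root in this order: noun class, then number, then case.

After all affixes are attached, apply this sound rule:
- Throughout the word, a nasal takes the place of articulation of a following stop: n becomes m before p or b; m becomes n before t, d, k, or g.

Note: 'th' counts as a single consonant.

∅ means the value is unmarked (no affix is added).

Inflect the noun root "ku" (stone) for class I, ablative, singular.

kunk

noun class = class I: zero marking, form stays ku.
Attach number singular -m → kum.
Attach case ablative -k → kumk.
Apply nasal assimilation: kumk → kunk.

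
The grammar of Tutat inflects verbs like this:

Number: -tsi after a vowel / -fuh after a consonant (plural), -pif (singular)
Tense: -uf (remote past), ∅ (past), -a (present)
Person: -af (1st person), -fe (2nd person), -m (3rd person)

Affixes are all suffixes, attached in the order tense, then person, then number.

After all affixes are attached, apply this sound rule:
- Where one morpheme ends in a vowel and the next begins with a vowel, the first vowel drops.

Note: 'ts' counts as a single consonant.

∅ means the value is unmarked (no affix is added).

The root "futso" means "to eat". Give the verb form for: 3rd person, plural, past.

futsomfuh

tense = past: zero marking, form stays futso.
Attach person 3rd person -m → futsom.
Attach number plural -fuh (after consonant 'm') → futsomfuh.
Vowel deletion: no change.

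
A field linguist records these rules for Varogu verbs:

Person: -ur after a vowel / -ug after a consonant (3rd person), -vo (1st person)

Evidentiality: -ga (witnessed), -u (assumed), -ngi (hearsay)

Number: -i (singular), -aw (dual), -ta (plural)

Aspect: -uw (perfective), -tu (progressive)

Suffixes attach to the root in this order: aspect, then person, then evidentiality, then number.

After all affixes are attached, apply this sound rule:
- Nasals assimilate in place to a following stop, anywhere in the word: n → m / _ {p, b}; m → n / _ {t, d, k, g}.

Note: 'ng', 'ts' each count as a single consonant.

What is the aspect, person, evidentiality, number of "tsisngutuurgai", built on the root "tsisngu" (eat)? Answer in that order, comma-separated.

progressive, 3rd person, witnessed, singular

Segment: tsisngu-tu-ur-ga-i.
aspect: -tu → progressive.
person: -ur/ug → 3rd person.
evidentiality: -ga → witnessed.
number: -i → singular.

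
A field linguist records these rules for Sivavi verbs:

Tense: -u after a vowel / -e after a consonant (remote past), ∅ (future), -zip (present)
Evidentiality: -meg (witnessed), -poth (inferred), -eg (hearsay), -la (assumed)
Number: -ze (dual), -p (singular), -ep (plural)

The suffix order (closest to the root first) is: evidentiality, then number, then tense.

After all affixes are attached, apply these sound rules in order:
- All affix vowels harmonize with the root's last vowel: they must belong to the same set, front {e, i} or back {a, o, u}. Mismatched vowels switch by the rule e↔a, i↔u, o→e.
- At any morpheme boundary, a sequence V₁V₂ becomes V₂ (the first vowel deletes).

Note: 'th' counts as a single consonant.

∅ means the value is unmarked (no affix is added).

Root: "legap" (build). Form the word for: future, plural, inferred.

legappothap

Attach evidentiality inferred -poth → legappoth.
Attach number plural -ep → legappothep.
tense = future: zero marking, form stays legappothep.
Apply vowel harmony: legappothep → legappothap.
Vowel deletion: no change.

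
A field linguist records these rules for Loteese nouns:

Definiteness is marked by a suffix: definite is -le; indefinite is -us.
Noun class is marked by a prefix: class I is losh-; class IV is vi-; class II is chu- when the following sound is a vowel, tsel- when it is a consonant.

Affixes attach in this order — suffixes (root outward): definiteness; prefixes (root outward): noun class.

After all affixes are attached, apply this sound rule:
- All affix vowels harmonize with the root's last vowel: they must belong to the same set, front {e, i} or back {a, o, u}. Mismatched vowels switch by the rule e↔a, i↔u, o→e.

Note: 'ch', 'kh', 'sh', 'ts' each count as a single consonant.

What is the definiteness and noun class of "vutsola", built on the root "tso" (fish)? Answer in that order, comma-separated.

definite, class IV

Segment: vi-tso-le.
definiteness: -le → definite.
noun class: vi- → class IV.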